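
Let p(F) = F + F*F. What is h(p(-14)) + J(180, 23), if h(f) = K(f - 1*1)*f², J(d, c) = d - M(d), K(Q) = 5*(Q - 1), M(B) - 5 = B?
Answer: 29811595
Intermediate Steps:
M(B) = 5 + B
K(Q) = -5 + 5*Q (K(Q) = 5*(-1 + Q) = -5 + 5*Q)
J(d, c) = -5 (J(d, c) = d - (5 + d) = d + (-5 - d) = -5)
p(F) = F + F²
h(f) = f²*(-10 + 5*f) (h(f) = (-5 + 5*(f - 1*1))*f² = (-5 + 5*(f - 1))*f² = (-5 + 5*(-1 + f))*f² = (-5 + (-5 + 5*f))*f² = (-10 + 5*f)*f² = f²*(-10 + 5*f))
h(p(-14)) + J(180, 23) = 5*(-14*(1 - 14))²*(-2 - 14*(1 - 14)) - 5 = 5*(-14*(-13))²*(-2 - 14*(-13)) - 5 = 5*182²*(-2 + 182) - 5 = 5*33124*180 - 5 = 29811600 - 5 = 29811595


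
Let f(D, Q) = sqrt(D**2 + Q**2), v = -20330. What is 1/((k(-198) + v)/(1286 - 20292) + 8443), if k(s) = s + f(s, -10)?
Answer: 762559615779/6439114461382823 + 161551*sqrt(34)/6439114461382823 ≈ 0.00011843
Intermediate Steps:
k(s) = s + sqrt(100 + s**2) (k(s) = s + sqrt(s**2 + (-10)**2) = s + sqrt(s**2 + 100) = s + sqrt(100 + s**2))
1/((k(-198) + v)/(1286 - 20292) + 8443) = 1/(((-198 + sqrt(100 + (-198)**2)) - 20330)/(1286 - 20292) + 8443) = 1/(((-198 + sqrt(100 + 39204)) - 20330)/(-19006) + 8443) = 1/(((-198 + sqrt(39304)) - 20330)*(-1/19006) + 8443) = 1/(((-198 + 34*sqrt(34)) - 20330)*(-1/19006) + 8443) = 1/((-20528 + 34*sqrt(34))*(-1/19006) + 8443) = 1/((10264/9503 - sqrt(34)/559) + 8443) = 1/(80244093/9503 - sqrt(34)/559)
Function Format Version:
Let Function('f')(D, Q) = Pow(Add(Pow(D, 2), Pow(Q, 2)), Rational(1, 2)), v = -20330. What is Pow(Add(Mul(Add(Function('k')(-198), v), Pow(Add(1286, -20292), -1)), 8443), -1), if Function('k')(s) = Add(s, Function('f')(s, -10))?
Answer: Add(Rational(762559615779, 6439114461382823), Mul(Rational(161551, 6439114461382823), Pow(34, Rational(1, 2)))) ≈ 0.00011843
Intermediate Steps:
Function('k')(s) = Add(s, Pow(Add(100, Pow(s, 2)), Rational(1, 2))) (Function('k')(s) = Add(s, Pow(Add(Pow(s, 2), Pow(-10, 2)), Rational(1, 2))) = Add(s, Pow(Add(Pow(s, 2), 100), Rational(1, 2))) = Add(s, Pow(Add(100, Pow(s, 2)), Rational(1, 2))))
Pow(Add(Mul(Add(Function('k')(-198), v), Pow(Add(1286, -20292), -1)), 8443), -1) = Pow(Add(Mul(Add(Add(-198, Pow(Add(100, Pow(-198, 2)), Rational(1, 2))), -20330), Pow(Add(1286, -20292), -1)), 8443), -1) = Pow(Add(Mul(Add(Add(-198, Pow(Add(100, 39204), Rational(1, 2))), -20330), Pow(-19006, -1)), 8443), -1) = Pow(Add(Mul(Add(Add(-198, Pow(39304, Rational(1, 2))), -20330), Rational(-1, 19006)), 8443), -1) = Pow(Add(Mul(Add(Add(-198, Mul(34, Pow(34, Rational(1, 2)))), -20330), Rational(-1, 19006)), 8443), -1) = Pow(Add(Mul(Add(-20528, Mul(34, Pow(34, Rational(1, 2)))), Rational(-1, 19006)), 8443), -1) = Pow(Add(Add(Rational(10264, 9503), Mul(Rational(-1, 559), Pow(34, Rational(1, 2)))), 8443), -1) = Pow(Add(Rational(80244093, 9503), Mul(Rational(-1, 559), Pow(34, Rational(1, 2)))), -1)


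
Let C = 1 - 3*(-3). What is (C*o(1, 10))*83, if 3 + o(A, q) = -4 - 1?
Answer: -6640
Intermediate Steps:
o(A, q) = -8 (o(A, q) = -3 + (-4 - 1) = -3 - 5 = -8)
C = 10 (C = 1 + 9 = 10)
(C*o(1, 10))*83 = (10*(-8))*83 = -80*83 = -6640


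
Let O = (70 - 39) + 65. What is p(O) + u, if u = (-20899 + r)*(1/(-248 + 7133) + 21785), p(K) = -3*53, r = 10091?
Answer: -1621090053323/6885 ≈ -2.3545e+8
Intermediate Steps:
O = 96 (O = 31 + 65 = 96)
p(K) = -159
u = -1621088958608/6885 (u = (-20899 + 10091)*(1/(-248 + 7133) + 21785) = -10808*(1/6885 + 21785) = -10808*149989726/6885 = -1621088958608/6885 ≈ -2.3545e+8)
p(O) + u = -159 - 1621088958608/6885 = -1621090053323/6885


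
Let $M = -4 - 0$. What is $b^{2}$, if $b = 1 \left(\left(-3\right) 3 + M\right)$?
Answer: $169$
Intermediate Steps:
$M = -4$ ($M = -4 + 0 = -4$)
$b = -13$ ($b = 1 \left(\left(-3\right) 3 - 4\right) = 1 \left(-9 - 4\right) = 1 \left(-13\right) = -13$)
$b^{2} = \left(-13\right)^{2} = 169$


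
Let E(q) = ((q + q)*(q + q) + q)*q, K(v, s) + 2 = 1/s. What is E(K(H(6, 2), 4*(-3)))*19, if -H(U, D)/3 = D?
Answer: -130625/216 ≈ -604.75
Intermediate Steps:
H(U, D) = -3*D
K(v, s) = -2 + 1/s
E(q) = q*(q + 4*q²) (E(q) = ((2*q)*(2*q) + q)*q = (4*q² + q)*q = (q + 4*q²)*q = q*(q + 4*q²))
E(K(H(6, 2), 4*(-3)))*19 = ((-2 + 1/(4*(-3)))²*(1 + 4*(-2 + 1/(4*(-3)))))*19 = ((-2 + 1/(-12))²*(1 + 4*(-2 + 1/(-12))))*19 = ((-2 - 1/12)²*(1 + 4*(-2 - 1/12)))*19 = ((-25/12)²*(1 + 4*(-25/12)))*19 = (625*(1 - 25/3)/144)*19 = ((625/144)*(-22/3))*19 = -6875/216*19 = -130625/216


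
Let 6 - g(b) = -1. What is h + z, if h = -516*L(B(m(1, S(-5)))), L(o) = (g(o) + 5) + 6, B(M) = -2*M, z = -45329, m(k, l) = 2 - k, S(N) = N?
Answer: -54617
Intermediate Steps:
g(b) = 7 (g(b) = 6 - 1*(-1) = 6 + 1 = 7)
L(o) = 18 (L(o) = (7 + 5) + 6 = 12 + 6 = 18)
h = -9288 (h = -516*18 = -9288)
h + z = -9288 - 45329 = -54617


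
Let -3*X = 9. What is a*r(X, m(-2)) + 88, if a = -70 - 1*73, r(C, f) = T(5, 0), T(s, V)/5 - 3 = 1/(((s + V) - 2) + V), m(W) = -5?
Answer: -6886/3 ≈ -2295.3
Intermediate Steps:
X = -3 (X = -⅓*9 = -3)
T(s, V) = 15 + 5/(-2 + s + 2*V) (T(s, V) = 15 + 5/(((s + V) - 2) + V) = 15 + 5/(((V + s) - 2) + V) = 15 + 5/((-2 + V + s) + V) = 15 + 5/(-2 + s + 2*V))
r(C, f) = 50/3 (r(C, f) = 5*(-5 + 3*5 + 6*0)/(-2 + 5 + 2*0) = 5*(-5 + 15 + 0)/(-2 + 5 + 0) = 5*10/3 = 5*(⅓)*10 = 50/3)
a = -143 (a = -70 - 73 = -143)
a*r(X, m(-2)) + 88 = -143*50/3 + 88 = -7150/3 + 88 = -6886/3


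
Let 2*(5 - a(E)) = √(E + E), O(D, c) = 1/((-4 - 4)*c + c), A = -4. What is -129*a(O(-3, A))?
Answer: -645 + 129*√14/28 ≈ -627.76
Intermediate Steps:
O(D, c) = -1/(7*c) (O(D, c) = 1/(-8*c + c) = 1/(-7*c) = -1/(7*c))
a(E) = 5 - √2*√E/2 (a(E) = 5 - √(E + E)/2 = 5 - √2*√E/2)
-129*a(O(-3, A)) = -129*(5 - √2*√(-⅐/(-4))/2) = -129*(5 - √2*√(-⅐*(-¼))/2) = -129*(5 - √2*√(1/28)/2) = -129*(5 - √2*√7/14/2) = -129*(5 - √14/28) = -645 + 129*√14/28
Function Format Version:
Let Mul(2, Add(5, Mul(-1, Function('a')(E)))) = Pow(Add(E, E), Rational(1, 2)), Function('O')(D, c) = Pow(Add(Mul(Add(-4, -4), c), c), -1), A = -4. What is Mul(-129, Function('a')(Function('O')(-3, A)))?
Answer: Add(-645, Mul(Rational(129, 28), Pow(14, Rational(1, 2)))) ≈ -627.76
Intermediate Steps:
Function('O')(D, c) = Mul(Rational(-1, 7), Pow(c, -1)) (Function('O')(D, c) = Pow(Add(Mul(-8, c), c), -1) = Pow(Mul(-7, c), -1) = Mul(Rational(-1, 7), Pow(c, -1)))
Function('a')(E) = Add(5, Mul(Rational(-1, 2), Pow(2, Rational(1, 2)), Pow(E, Rational(1, 2)))) (Function('a')(E) = Add(5, Mul(Rational(-1, 2), Pow(Add(E, E), Rational(1, 2)))) = Add(5, Mul(Rational(-1, 2), Pow(Mul(2, E), Rational(1, 2)))) = Add(5, Mul(Rational(-1, 2), Mul(Pow(2, Rational(1, 2)), Pow(E, Rational(1, 2))))) = Add(5, Mul(Rational(-1, 2), Pow(2, Rational(1, 2)), Pow(E, Rational(1, 2)))))
Mul(-129, Function('a')(Function('O')(-3, A))) = Mul(-129, Add(5, Mul(Rational(-1, 2), Pow(2, Rational(1, 2)), Pow(Mul(Rational(-1, 7), Pow(-4, -1)), Rational(1, 2))))) = Mul(-129, Add(5, Mul(Rational(-1, 2), Pow(2, Rational(1, 2)), Pow(Mul(Rational(-1, 7), Rational(-1, 4)), Rational(1, 2))))) = Mul(-129, Add(5, Mul(Rational(-1, 2), Pow(2, Rational(1, 2)), Pow(Rational(1, 28), Rational(1, 2))))) = Mul(-129, Add(5, Mul(Rational(-1, 2), Pow(2, Rational(1, 2)), Mul(Rational(1, 14), Pow(7, Rational(1, 2)))))) = Mul(-129, Add(5, Mul(Rational(-1, 28), Pow(14, Rational(1, 2))))) = Add(-645, Mul(Rational(129, 28), Pow(14, Rational(1, 2))))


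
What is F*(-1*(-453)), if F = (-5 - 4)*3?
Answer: -12231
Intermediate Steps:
F = -27 (F = -9*3 = -27)
F*(-1*(-453)) = -(-27)*(-453) = -27*453 = -12231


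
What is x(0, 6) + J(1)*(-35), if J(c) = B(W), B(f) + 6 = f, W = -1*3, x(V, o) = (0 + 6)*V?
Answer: 315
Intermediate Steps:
x(V, o) = 6*V
W = -3
B(f) = -6 + f
J(c) = -9 (J(c) = -6 - 3 = -9)
x(0, 6) + J(1)*(-35) = 6*0 - 9*(-35) = 0 + 315 = 315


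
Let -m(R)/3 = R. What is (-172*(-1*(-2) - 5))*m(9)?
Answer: -13932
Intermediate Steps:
m(R) = -3*R
(-172*(-1*(-2) - 5))*m(9) = (-172*(-1*(-2) - 5))*(-3*9) = -172*(2 - 5)*(-27) = -172*(-3)*(-27) = 516*(-27) = -13932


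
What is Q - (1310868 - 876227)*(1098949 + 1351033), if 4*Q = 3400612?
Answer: -1064861776309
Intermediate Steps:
Q = 850153 (Q = (1/4)*3400612 = 850153)
Q - (1310868 - 876227)*(1098949 + 1351033) = 850153 - (1310868 - 876227)*(1098949 + 1351033) = 850153 - 434641*2449982 = 850153 - 1*1064862626462 = 850153 - 1064862626462 = -1064861776309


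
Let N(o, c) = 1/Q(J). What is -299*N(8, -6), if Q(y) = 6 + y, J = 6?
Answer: -299/12 ≈ -24.917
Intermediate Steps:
N(o, c) = 1/12 (N(o, c) = 1/(6 + 6) = 1/12)
-299*N(8, -6) = -299*1/12 = -299/12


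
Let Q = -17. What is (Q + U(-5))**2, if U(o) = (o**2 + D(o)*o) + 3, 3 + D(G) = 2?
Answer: 256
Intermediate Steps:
D(G) = -1 (D(G) = -3 + 2 = -1)
U(o) = 3 + o**2 - o (U(o) = (o**2 - o) + 3 = 3 + o**2 - o)
(Q + U(-5))**2 = (-17 + (3 + (-5)**2 - 1*(-5)))**2 = (-17 + (3 + 25 + 5))**2 = (-17 + 33)**2 = 16**2 = 256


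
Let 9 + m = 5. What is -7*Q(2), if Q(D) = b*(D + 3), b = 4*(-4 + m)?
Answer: 1120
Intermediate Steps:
m = -4 (m = -9 + 5 = -4)
b = -32 (b = 4*(-4 - 4) = 4*(-8) = -32)
Q(D) = -96 - 32*D (Q(D) = -32*(D + 3) = -32*(3 + D) = -96 - 32*D)
-7*Q(2) = -7*(-96 - 32*2) = -7*(-96 - 64) = -7*(-160) = 1120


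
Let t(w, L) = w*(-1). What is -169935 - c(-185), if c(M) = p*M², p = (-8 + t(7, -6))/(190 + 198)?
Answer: -65421405/388 ≈ -1.6861e+5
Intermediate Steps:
t(w, L) = -w
p = -15/388 (p = (-8 - 1*7)/(190 + 198) = (-8 - 7)/388 = -15*1/388 = -15/388 ≈ -0.038660)
c(M) = -15*M²/388
-169935 - c(-185) = -169935 - (-15)*(-185)²/388 = -169935 - (-15)*34225/388 = -169935 - 1*(-513375/388) = -169935 + 513375/388 = -65421405/388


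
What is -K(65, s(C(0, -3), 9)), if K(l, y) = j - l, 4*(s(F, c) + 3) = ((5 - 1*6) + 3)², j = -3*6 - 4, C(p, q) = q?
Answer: 87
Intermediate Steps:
j = -22 (j = -18 - 4 = -22)
s(F, c) = -2 (s(F, c) = -3 + ((5 - 1*6) + 3)²/4 = -3 + ((5 - 6) + 3)²/4 = -3 + (-1 + 3)²/4 = -3 + (¼)*2² = -3 + (¼)*4 = -3 + 1 = -2)
K(l, y) = -22 - l
-K(65, s(C(0, -3), 9)) = -(-22 - 1*65) = -(-22 - 65) = -1*(-87) = 87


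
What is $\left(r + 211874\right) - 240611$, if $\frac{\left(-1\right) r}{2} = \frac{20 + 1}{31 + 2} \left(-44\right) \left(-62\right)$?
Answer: $-32209$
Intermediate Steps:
$r = -3472$ ($r = - 2 \frac{20 + 1}{31 + 2} \left(-44\right) \left(-62\right) = - 2 \cdot \frac{21}{33} \left(-44\right) \left(-62\right) = - 2 \cdot 21 \cdot \frac{1}{33} \left(-44\right) \left(-62\right) = - 2 \cdot \frac{7}{11} \left(-44\right) \left(-62\right) = - 2 \left(\left(-28\right) \left(-62\right)\right) = \left(-2\right) 1736 = -3472$)
$\left(r + 211874\right) - 240611 = \left(-3472 + 211874\right) - 240611 = 208402 - 240611 = -32209$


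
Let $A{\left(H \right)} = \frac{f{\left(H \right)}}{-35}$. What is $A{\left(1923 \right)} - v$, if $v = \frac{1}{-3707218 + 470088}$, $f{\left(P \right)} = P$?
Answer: $- \frac{1245000191}{22659910} \approx -54.943$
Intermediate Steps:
$v = - \frac{1}{3237130}$ ($v = \frac{1}{-3237130} = - \frac{1}{3237130} \approx -3.0892 \cdot 10^{-7}$)
$A{\left(H \right)} = - \frac{H}{35}$ ($A{\left(H \right)} = \frac{H}{-35} = H \left(- \frac{1}{35}\right) = - \frac{H}{35}$)
$A{\left(1923 \right)} - v = \left(- \frac{1}{35}\right) 1923 - - \frac{1}{3237130} = - \frac{1923}{35} + \frac{1}{3237130} = - \frac{1245000191}{22659910}$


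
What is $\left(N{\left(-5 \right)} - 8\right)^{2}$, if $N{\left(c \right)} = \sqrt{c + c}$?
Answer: $\left(8 - i \sqrt{10}\right)^{2} \approx 54.0 - 50.596 i$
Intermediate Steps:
$N{\left(c \right)} = \sqrt{2} \sqrt{c}$ ($N{\left(c \right)} = \sqrt{2 c} = \sqrt{2} \sqrt{c}$)
$\left(N{\left(-5 \right)} - 8\right)^{2} = \left(\sqrt{2} \sqrt{-5} - 8\right)^{2} = \left(\sqrt{2} i \sqrt{5} - 8\right)^{2} = \left(i \sqrt{10} - 8\right)^{2} = \left(-8 + i \sqrt{10}\right)^{2}$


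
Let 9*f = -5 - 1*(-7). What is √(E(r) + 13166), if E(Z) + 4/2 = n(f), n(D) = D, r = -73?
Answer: √118478/3 ≈ 114.74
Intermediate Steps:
f = 2/9 (f = (-5 - 1*(-7))/9 = (-5 + 7)/9 = (⅑)*2 = 2/9 ≈ 0.22222)
E(Z) = -16/9 (E(Z) = -2 + 2/9 = -16/9)
√(E(r) + 13166) = √(-16/9 + 13166) = √(118478/9) = √118478/3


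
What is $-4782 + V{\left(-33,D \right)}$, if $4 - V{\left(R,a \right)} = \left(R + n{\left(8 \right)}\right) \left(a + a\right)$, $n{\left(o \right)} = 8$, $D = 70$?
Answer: $-1278$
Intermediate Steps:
$V{\left(R,a \right)} = 4 - 2 a \left(8 + R\right)$ ($V{\left(R,a \right)} = 4 - \left(R + 8\right) \left(a + a\right) = 4 - \left(8 + R\right) 2 a = 4 - 2 a \left(8 + R\right)$)
$-4782 + V{\left(-33,D \right)} = -4782 - \left(1116 - 4620\right) = -4782 + \left(4 - 1120 + 4620\right) = -4782 + 3504 = -1278$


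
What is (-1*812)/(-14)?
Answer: 58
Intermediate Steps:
(-1*812)/(-14) = -1/14*(-812) = 58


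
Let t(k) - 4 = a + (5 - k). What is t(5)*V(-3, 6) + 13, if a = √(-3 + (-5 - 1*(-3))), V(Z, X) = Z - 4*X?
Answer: -95 - 27*I*√5 ≈ -95.0 - 60.374*I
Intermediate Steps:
a = I*√5 (a = √(-3 + (-5 + 3)) = √(-3 - 2) = √(-5) = I*√5 ≈ 2.2361*I)
t(k) = 9 - k + I*√5 (t(k) = 4 + (I*√5 + (5 - k)) = 4 + (5 - k + I*√5) = 9 - k + I*√5)
t(5)*V(-3, 6) + 13 = (9 - 1*5 + I*√5)*(-3 - 4*6) + 13 = (9 - 5 + I*√5)*(-3 - 24) + 13 = (4 + I*√5)*(-27) + 13 = (-108 - 27*I*√5) + 13 = -95 - 27*I*√5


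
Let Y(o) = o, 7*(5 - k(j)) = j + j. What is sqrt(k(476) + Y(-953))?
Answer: 2*I*sqrt(271) ≈ 32.924*I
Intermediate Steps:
k(j) = 5 - 2*j/7 (k(j) = 5 - (j + j)/7 = 5 - 2*j/7)
sqrt(k(476) + Y(-953)) = sqrt((5 - 2/7*476) - 953) = sqrt((5 - 136) - 953) = sqrt(-131 - 953) = sqrt(-1084) = 2*I*sqrt(271)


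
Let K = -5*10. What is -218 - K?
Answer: -168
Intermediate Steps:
K = -50
-218 - K = -218 - 1*(-50) = -218 + 50 = -168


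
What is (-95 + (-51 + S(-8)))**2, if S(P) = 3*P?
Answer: 28900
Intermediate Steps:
(-95 + (-51 + S(-8)))**2 = (-95 + (-51 + 3*(-8)))**2 = (-95 + (-51 - 24))**2 = (-95 - 75)**2 = (-170)**2 = 28900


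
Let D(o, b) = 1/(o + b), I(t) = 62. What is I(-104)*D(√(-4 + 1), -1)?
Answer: -31/2 - 31*I*√3/2 ≈ -15.5 - 26.847*I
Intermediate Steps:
D(o, b) = 1/(b + o)
I(-104)*D(√(-4 + 1), -1) = 62/(-1 + √(-4 + 1)) = 62/(-1 + √(-3)) = 62/(-1 + I*√3)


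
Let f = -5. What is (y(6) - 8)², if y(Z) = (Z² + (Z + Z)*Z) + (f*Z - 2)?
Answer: 4624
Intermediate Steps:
y(Z) = -2 - 5*Z + 3*Z² (y(Z) = (Z² + (Z + Z)*Z) + (-5*Z - 2) = (Z² + (2*Z)*Z) + (-2 - 5*Z) = (Z² + 2*Z²) + (-2 - 5*Z) = 3*Z² + (-2 - 5*Z) = -2 - 5*Z + 3*Z²)
(y(6) - 8)² = ((-2 - 5*6 + 3*6²) - 8)² = ((-2 - 30 + 3*36) - 8)² = ((-2 - 30 + 108) - 8)² = (76 - 8)² = 68² = 4624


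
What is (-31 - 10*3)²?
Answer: 3721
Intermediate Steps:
(-31 - 10*3)² = (-31 - 30)² = (-61)² = 3721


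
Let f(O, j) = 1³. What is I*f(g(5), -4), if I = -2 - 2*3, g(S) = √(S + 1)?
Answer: -8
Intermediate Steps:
g(S) = √(1 + S)
f(O, j) = 1
I = -8 (I = -2 - 6 = -8)
I*f(g(5), -4) = -8*1 = -8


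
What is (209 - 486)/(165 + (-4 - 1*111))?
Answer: -277/50 ≈ -5.5400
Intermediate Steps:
(209 - 486)/(165 + (-4 - 1*111)) = -277/(165 + (-4 - 111)) = -277/(165 - 115) = -277/50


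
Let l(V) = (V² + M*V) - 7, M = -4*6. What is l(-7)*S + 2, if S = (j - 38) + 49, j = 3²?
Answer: 4202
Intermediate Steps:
M = -24
l(V) = -7 + V² - 24*V (l(V) = (V² - 24*V) - 7 = -7 + V² - 24*V)
j = 9
S = 20 (S = (9 - 38) + 49 = -29 + 49 = 20)
l(-7)*S + 2 = (-7 + (-7)² - 24*(-7))*20 + 2 = (-7 + 49 + 168)*20 + 2 = 210*20 + 2 = 4200 + 2 = 4202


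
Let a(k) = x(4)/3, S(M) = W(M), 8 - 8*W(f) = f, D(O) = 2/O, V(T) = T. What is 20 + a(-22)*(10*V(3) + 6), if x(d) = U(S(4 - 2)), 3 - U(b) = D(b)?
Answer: 24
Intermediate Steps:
W(f) = 1 - f/8
S(M) = 1 - M/8
U(b) = 3 - 2/b
x(d) = ⅓ (x(d) = 3 - 2/(1 - (4 - 2)/8) = 3 - 2/(1 - ⅛*2) = 3 - 2/(1 - ¼) = 3 - 2/¾ = 3 - 2*4/3 = 3 - 8/3 = ⅓)
a(k) = ⅑ (a(k) = (⅓)/3 = (⅓)*(⅓) = ⅑)
20 + a(-22)*(10*V(3) + 6) = 20 + (10*3 + 6)/9 = 20 + (30 + 6)/9 = 20 + (⅑)*36 = 20 + 4 = 24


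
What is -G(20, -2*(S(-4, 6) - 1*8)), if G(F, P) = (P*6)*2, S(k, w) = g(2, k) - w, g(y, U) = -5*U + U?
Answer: 48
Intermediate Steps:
g(y, U) = -4*U
S(k, w) = -w - 4*k (S(k, w) = -4*k - w = -w - 4*k)
G(F, P) = 12*P (G(F, P) = (6*P)*2 = 12*P)
-G(20, -2*(S(-4, 6) - 1*8)) = -12*(-2*((-1*6 - 4*(-4)) - 1*8)) = -12*(-2*((-6 + 16) - 8)) = -12*(-2*(10 - 8)) = -12*(-2*2) = -12*(-4) = -1*(-48) = 48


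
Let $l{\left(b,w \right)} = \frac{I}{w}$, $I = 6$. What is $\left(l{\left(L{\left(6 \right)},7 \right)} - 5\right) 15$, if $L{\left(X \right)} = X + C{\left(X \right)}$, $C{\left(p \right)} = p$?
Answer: $- \frac{435}{7} \approx -62.143$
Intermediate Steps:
$L{\left(X \right)} = 2 X$ ($L{\left(X \right)} = X + X = 2 X$)
$l{\left(b,w \right)} = \frac{6}{w}$
$\left(l{\left(L{\left(6 \right)},7 \right)} - 5\right) 15 = \left(\frac{6}{7} - 5\right) 15 = \left(- \frac{29}{7}\right) 15 = - \frac{435}{7}$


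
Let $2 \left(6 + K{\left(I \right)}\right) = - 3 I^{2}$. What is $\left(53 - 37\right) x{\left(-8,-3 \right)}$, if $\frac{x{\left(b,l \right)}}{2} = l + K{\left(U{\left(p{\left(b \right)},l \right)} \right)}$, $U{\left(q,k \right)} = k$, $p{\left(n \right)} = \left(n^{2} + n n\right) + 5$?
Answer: $-720$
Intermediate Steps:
$p{\left(n \right)} = 5 + 2 n^{2}$ ($p{\left(n \right)} = \left(n^{2} + n^{2}\right) + 5 = 2 n^{2} + 5 = 5 + 2 n^{2}$)
$K{\left(I \right)} = -6 - \frac{3 I^{2}}{2}$ ($K{\left(I \right)} = -6 + \frac{\left(-3\right) I^{2}}{2} = -6 - \frac{3 I^{2}}{2}$)
$x{\left(b,l \right)} = -12 - 3 l^{2} + 2 l$ ($x{\left(b,l \right)} = 2 \left(l - \left(6 + \frac{3 l^{2}}{2}\right)\right) = 2 \left(-6 + l - \frac{3 l^{2}}{2}\right) = -12 - 3 l^{2} + 2 l$)
$\left(53 - 37\right) x{\left(-8,-3 \right)} = \left(53 - 37\right) \left(-12 - 3 \left(-3\right)^{2} + 2 \left(-3\right)\right) = \left(53 - 37\right) \left(-12 - 27 - 6\right) = 16 \left(-12 - 27 - 6\right) = 16 \left(-45\right) = -720$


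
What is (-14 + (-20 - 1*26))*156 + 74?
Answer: -9286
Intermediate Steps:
(-14 + (-20 - 1*26))*156 + 74 = (-14 + (-20 - 26))*156 + 74 = (-14 - 46)*156 + 74 = -60*156 + 74 = -9360 + 74 = -9286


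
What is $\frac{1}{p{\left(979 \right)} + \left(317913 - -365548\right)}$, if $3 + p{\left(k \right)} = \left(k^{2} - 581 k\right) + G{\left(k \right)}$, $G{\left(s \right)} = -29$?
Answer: $\frac{1}{1073071} \approx 9.319 \cdot 10^{-7}$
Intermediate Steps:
$p{\left(k \right)} = -32 + k^{2} - 581 k$ ($p{\left(k \right)} = -3 - \left(29 - k^{2} + 581 k\right) = -32 + k^{2} - 581 k$)
$\frac{1}{p{\left(979 \right)} + \left(317913 - -365548\right)} = \frac{1}{\left(-32 + 979^{2} - 568799\right) + \left(317913 - -365548\right)} = \frac{1}{\left(-32 + 958441 - 568799\right) + \left(317913 + 365548\right)} = \frac{1}{389610 + 683461} = \frac{1}{1073071}$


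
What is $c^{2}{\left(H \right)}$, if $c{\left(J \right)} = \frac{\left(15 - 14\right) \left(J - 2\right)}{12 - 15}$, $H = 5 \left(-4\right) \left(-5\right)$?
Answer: $\frac{9604}{9} \approx 1067.1$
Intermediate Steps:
$H = 100$ ($H = \left(-20\right) \left(-5\right) = 100$)
$c{\left(J \right)} = \frac{2}{3} - \frac{J}{3}$ ($c{\left(J \right)} = \frac{1 \left(-2 + J\right)}{-3} = \left(-2 + J\right) \left(- \frac{1}{3}\right) = \frac{2}{3} - \frac{J}{3}$)
$c^{2}{\left(H \right)} = \left(\frac{2}{3} - \frac{100}{3}\right)^{2} = \left(- \frac{98}{3}\right)^{2} = \frac{9604}{9}$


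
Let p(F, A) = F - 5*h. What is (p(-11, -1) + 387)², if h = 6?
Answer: 119716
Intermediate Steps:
p(F, A) = -30 + F (p(F, A) = F - 5*6 = F - 30 = -30 + F)
(p(-11, -1) + 387)² = ((-30 - 11) + 387)² = (-41 + 387)² = 346² = 119716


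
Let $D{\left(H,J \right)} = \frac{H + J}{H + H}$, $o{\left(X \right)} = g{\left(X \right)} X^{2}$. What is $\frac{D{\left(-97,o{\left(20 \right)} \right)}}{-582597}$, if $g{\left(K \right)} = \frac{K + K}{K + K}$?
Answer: $\frac{101}{37674606} \approx 2.6809 \cdot 10^{-6}$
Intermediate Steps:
$g{\left(K \right)} = 1$ ($g{\left(K \right)} = \frac{2 K}{2 K} = 2 K \frac{1}{2 K} = 1$)
$o{\left(X \right)} = X^{2}$ ($o{\left(X \right)} = 1 X^{2} = X^{2}$)
$D{\left(H,J \right)} = \frac{H + J}{2 H}$
$\frac{D{\left(-97,o{\left(20 \right)} \right)}}{-582597} = \frac{\frac{1}{2} \frac{1}{-97} \left(-97 + 20^{2}\right)}{-582597} = \frac{1}{2} \left(- \frac{1}{97}\right) \left(-97 + 400\right) \left(- \frac{1}{582597}\right) = \frac{1}{2} \left(- \frac{1}{97}\right) 303 \left(- \frac{1}{582597}\right) = \left(- \frac{303}{194}\right) \left(- \frac{1}{582597}\right) = \frac{101}{37674606}$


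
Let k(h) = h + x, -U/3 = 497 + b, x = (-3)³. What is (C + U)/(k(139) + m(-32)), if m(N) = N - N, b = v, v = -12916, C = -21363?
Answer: 7947/56 ≈ 141.91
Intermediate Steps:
b = -12916
x = -27
m(N) = 0
U = 37257 (U = -3*(497 - 12916) = -3*(-12419) = 37257)
k(h) = -27 + h (k(h) = h - 27 = -27 + h)
(C + U)/(k(139) + m(-32)) = (-21363 + 37257)/((-27 + 139) + 0) = 15894/(112 + 0) = 15894/112 = 15894*(1/112) = 7947/56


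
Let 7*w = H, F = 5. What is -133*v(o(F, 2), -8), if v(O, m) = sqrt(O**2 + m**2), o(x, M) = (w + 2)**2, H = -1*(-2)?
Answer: -760*sqrt(137)/7 ≈ -1270.8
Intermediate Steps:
H = 2
w = 2/7 (w = (1/7)*2 = 2/7 ≈ 0.28571)
o(x, M) = 256/49 (o(x, M) = (2/7 + 2)**2 = (16/7)**2 = 256/49)
-133*v(o(F, 2), -8) = -133*sqrt((256/49)**2 + (-8)**2) = -133*sqrt(65536/2401 + 64) = -760*sqrt(137)/7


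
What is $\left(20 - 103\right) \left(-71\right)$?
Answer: $5893$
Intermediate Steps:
$\left(20 - 103\right) \left(-71\right) = \left(-83\right) \left(-71\right) = 5893$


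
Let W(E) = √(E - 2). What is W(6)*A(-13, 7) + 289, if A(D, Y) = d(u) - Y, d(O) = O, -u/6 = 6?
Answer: 203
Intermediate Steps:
u = -36 (u = -6*6 = -36)
A(D, Y) = -36 - Y
W(E) = √(-2 + E)
W(6)*A(-13, 7) + 289 = √(-2 + 6)*(-36 - 1*7) + 289 = √4*(-36 - 7) + 289 = 2*(-43) + 289 = -86 + 289 = 203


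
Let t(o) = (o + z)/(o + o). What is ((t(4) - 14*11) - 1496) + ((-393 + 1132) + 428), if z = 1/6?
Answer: -23159/48 ≈ -482.48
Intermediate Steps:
z = 1/6 ≈ 0.16667
t(o) = (1/6 + o)/(2*o) (t(o) = (o + 1/6)/(o + o) = (1/6 + o)/((2*o)) = (1/6 + o)*(1/(2*o)) = (1/6 + o)/(2*o))
((t(4) - 14*11) - 1496) + ((-393 + 1132) + 428) = (((1/12)*(1 + 6*4)/4 - 14*11) - 1496) + ((-393 + 1132) + 428) = (((1/12)*(1/4)*(1 + 24) - 154) - 1496) + (739 + 428) = (((1/12)*(1/4)*25 - 154) - 1496) + 1167 = ((25/48 - 154) - 1496) + 1167 = (-7367/48 - 1496) + 1167 = -79175/48 + 1167 = -23159/48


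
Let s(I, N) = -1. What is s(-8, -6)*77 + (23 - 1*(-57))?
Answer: 3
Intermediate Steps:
s(-8, -6)*77 + (23 - 1*(-57)) = -1*77 + (23 - 1*(-57)) = -77 + (23 + 57) = -77 + 80 = 3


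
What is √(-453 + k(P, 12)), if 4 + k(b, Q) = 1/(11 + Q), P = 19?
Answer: I*√241730/23 ≈ 21.377*I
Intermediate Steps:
k(b, Q) = -4 + 1/(11 + Q)
√(-453 + k(P, 12)) = √(-453 + (-43 - 4*12)/(11 + 12)) = √(-453 + (-43 - 48)/23) = √(-453 + (1/23)*(-91)) = √(-453 - 91/23) = √(-10510/23) = I*√241730/23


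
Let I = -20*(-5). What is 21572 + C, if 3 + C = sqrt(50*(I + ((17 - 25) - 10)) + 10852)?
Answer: 21569 + 2*sqrt(3738) ≈ 21691.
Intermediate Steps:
I = 100
C = -3 + 2*sqrt(3738) (C = -3 + sqrt(50*(100 + ((17 - 25) - 10)) + 10852) = -3 + sqrt(50*(100 + (-8 - 10)) + 10852) = -3 + sqrt(50*(100 - 18) + 10852) = -3 + sqrt(50*82 + 10852) = -3 + sqrt(4100 + 10852) = -3 + sqrt(14952) = -3 + 2*sqrt(3738) ≈ 119.28)
21572 + C = 21572 + (-3 + 2*sqrt(3738)) = 21569 + 2*sqrt(3738)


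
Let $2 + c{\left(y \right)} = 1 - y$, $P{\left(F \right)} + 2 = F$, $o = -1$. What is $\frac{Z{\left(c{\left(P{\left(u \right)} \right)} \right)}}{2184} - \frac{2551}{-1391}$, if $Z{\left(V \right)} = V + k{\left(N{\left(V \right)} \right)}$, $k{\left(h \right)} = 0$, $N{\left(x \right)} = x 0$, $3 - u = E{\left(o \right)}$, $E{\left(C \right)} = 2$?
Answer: $\frac{2551}{1391} \approx 1.8339$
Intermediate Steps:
$u = 1$ ($u = 3 - 2 = 1$)
$P{\left(F \right)} = -2 + F$
$c{\left(y \right)} = -1 - y$ ($c{\left(y \right)} = -2 - \left(-1 + y\right) = -1 - y$)
$N{\left(x \right)} = 0$
$Z{\left(V \right)} = V$ ($Z{\left(V \right)} = V + 0 = V$)
$\frac{Z{\left(c{\left(P{\left(u \right)} \right)} \right)}}{2184} - \frac{2551}{-1391} = \frac{-1 - \left(-2 + 1\right)}{2184} - \frac{2551}{-1391} = \left(-1 - -1\right) \frac{1}{2184} - - \frac{2551}{1391} = \left(-1 + 1\right) \frac{1}{2184} + \frac{2551}{1391} = 0 \cdot \frac{1}{2184} + \frac{2551}{1391} = 0 + \frac{2551}{1391} = \frac{2551}{1391}$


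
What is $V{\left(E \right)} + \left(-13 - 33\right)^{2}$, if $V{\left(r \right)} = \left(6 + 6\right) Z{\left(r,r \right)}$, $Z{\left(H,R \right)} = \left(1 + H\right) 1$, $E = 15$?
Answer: $2308$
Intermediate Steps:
$Z{\left(H,R \right)} = 1 + H$
$V{\left(r \right)} = 12 + 12 r$ ($V{\left(r \right)} = \left(6 + 6\right) \left(1 + r\right) = 12 \left(1 + r\right) = 12 + 12 r$)
$V{\left(E \right)} + \left(-13 - 33\right)^{2} = \left(12 + 12 \cdot 15\right) + \left(-13 - 33\right)^{2} = \left(12 + 180\right) + \left(-46\right)^{2} = 192 + 2116 = 2308$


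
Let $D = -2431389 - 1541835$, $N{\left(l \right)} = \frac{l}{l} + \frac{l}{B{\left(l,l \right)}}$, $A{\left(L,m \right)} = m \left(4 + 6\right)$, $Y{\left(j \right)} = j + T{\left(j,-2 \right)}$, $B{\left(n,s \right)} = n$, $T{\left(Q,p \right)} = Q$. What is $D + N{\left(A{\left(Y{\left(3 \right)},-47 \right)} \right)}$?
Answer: $-3973222$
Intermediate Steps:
$Y{\left(j \right)} = 2 j$ ($Y{\left(j \right)} = j + j = 2 j$)
$A{\left(L,m \right)} = 10 m$ ($A{\left(L,m \right)} = m 10 = 10 m$)
$N{\left(l \right)} = 2$ ($N{\left(l \right)} = \frac{l}{l} + \frac{l}{l} = 1 + 1 = 2$)
$D = -3973224$
$D + N{\left(A{\left(Y{\left(3 \right)},-47 \right)} \right)} = -3973224 + 2 = -3973222$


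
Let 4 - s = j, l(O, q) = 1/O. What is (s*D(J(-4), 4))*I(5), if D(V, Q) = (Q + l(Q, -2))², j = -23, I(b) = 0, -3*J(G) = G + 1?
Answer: 0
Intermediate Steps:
J(G) = -⅓ - G/3 (J(G) = -(G + 1)/3 = -(1 + G)/3 = -⅓ - G/3)
D(V, Q) = (Q + 1/Q)²
s = 27 (s = 4 - 1*(-23) = 4 + 23 = 27)
(s*D(J(-4), 4))*I(5) = (27*((1 + 4²)²/4²))*0 = (27*((1 + 16)²/16))*0 = (27*((1/16)*17²))*0 = (27*((1/16)*289))*0 = (27*(289/16))*0 = (7803/16)*0 = 0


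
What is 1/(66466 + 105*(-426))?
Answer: 1/21736 ≈ 4.6007e-5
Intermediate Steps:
1/(66466 + 105*(-426)) = 1/(66466 - 44730) = 1/21736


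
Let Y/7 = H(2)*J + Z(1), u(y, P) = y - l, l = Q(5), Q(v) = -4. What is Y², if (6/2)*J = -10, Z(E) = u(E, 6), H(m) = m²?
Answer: 30625/9 ≈ 3402.8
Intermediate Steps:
l = -4
u(y, P) = 4 + y (u(y, P) = y - 1*(-4) = y + 4 = 4 + y)
Z(E) = 4 + E
J = -10/3 (J = (⅓)*(-10) = -10/3 ≈ -3.3333)
Y = -175/3 (Y = 7*(2²*(-10/3) + (4 + 1)) = 7*(4*(-10/3) + 5) = 7*(-40/3 + 5) = 7*(-25/3) = -175/3 ≈ -58.333)
Y² = (-175/3)² = 30625/9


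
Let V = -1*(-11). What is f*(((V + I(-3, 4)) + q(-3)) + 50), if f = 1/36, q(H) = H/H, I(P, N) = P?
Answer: 59/36 ≈ 1.6389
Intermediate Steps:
q(H) = 1
V = 11
f = 1/36 ≈ 0.027778
f*(((V + I(-3, 4)) + q(-3)) + 50) = (((11 - 3) + 1) + 50)/36 = ((8 + 1) + 50)/36 = (9 + 50)/36 = (1/36)*59 = 59/36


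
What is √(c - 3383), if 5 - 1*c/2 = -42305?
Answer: √81237 ≈ 285.02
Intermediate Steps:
c = 84620 (c = 10 - 2*(-42305) = 10 + 84610 = 84620)
√(c - 3383) = √(84620 - 3383) = √81237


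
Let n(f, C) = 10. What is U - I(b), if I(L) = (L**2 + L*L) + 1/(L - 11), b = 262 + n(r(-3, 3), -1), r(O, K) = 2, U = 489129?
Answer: 89043020/261 ≈ 3.4116e+5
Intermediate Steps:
b = 272 (b = 262 + 10 = 272)
I(L) = 1/(-11 + L) + 2*L**2 (I(L) = (L**2 + L**2) + 1/(-11 + L) = 2*L**2 + 1/(-11 + L) = 1/(-11 + L) + 2*L**2)
U - I(b) = 489129 - (1 - 22*272**2 + 2*272**3)/(-11 + 272) = 489129 - (1 - 22*73984 + 2*20123648)/261 = 489129 - (1 - 1627648 + 40247296)/261 = 489129 - 38619649/261 = 89043020/261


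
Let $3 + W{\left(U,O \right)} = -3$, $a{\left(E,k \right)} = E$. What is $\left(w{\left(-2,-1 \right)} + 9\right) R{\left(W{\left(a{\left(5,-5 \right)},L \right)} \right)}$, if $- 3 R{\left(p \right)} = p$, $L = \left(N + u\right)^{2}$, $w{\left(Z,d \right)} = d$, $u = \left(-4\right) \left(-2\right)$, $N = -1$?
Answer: $16$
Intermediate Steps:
$u = 8$
$L = 49$ ($L = \left(-1 + 8\right)^{2} = 7^{2} = 49$)
$W{\left(U,O \right)} = -6$ ($W{\left(U,O \right)} = -3 - 3 = -6$)
$R{\left(p \right)} = - \frac{p}{3}$
$\left(w{\left(-2,-1 \right)} + 9\right) R{\left(W{\left(a{\left(5,-5 \right)},L \right)} \right)} = \left(-1 + 9\right) \left(\left(- \frac{1}{3}\right) \left(-6\right)\right) = 8 \cdot 2 = 16$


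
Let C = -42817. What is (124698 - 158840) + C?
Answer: -76959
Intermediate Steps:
(124698 - 158840) + C = (124698 - 158840) - 42817 = -34142 - 42817 = -76959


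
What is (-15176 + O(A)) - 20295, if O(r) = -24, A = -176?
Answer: -35495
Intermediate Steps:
(-15176 + O(A)) - 20295 = (-15176 - 24) - 20295 = -15200 - 20295 = -35495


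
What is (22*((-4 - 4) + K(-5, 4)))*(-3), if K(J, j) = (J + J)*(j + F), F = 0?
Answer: 3168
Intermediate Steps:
K(J, j) = 2*J*j (K(J, j) = (J + J)*(j + 0) = (2*J)*j = 2*J*j)
(22*((-4 - 4) + K(-5, 4)))*(-3) = (22*((-4 - 4) + 2*(-5)*4))*(-3) = (22*(-8 - 40))*(-3) = (22*(-48))*(-3) = -1056*(-3) = 3168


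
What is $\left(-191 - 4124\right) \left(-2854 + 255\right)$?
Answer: $11214685$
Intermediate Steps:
$\left(-191 - 4124\right) \left(-2854 + 255\right) = \left(-4315\right) \left(-2599\right) = 11214685$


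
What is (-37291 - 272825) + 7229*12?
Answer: -223368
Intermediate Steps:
(-37291 - 272825) + 7229*12 = -310116 + 86748 = -223368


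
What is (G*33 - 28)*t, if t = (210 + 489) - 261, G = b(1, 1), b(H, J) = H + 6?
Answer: 88914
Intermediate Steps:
b(H, J) = 6 + H
G = 7 (G = 6 + 1 = 7)
t = 438 (t = 699 - 261 = 438)
(G*33 - 28)*t = (7*33 - 28)*438 = (231 - 28)*438 = 203*438 = 88914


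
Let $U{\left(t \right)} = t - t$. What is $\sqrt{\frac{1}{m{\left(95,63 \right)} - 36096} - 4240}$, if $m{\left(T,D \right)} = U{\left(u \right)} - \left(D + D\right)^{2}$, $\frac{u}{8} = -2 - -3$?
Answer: $\frac{7 i \sqrt{58431716817}}{25986} \approx 65.115 i$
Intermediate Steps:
$u = 8$ ($u = 8 \left(-2 - -3\right) = 8 \left(-2 + 3\right) = 8 \cdot 1 = 8$)
$U{\left(t \right)} = 0$
$m{\left(T,D \right)} = - 4 D^{2}$ ($m{\left(T,D \right)} = 0 - \left(D + D\right)^{2} = 0 - \left(2 D\right)^{2} = 0 - 4 D^{2} = - 4 D^{2}$)
$\sqrt{\frac{1}{m{\left(95,63 \right)} - 36096} - 4240} = \sqrt{\frac{1}{- 4 \cdot 63^{2} - 36096} - 4240} = \sqrt{\frac{1}{\left(-4\right) 3969 - 36096} - 4240} = \sqrt{\frac{1}{-15876 - 36096} - 4240} = \sqrt{\frac{1}{-51972} - 4240} = \sqrt{- \frac{1}{51972} - 4240} = \sqrt{- \frac{220361281}{51972}} = \frac{7 i \sqrt{58431716817}}{25986}$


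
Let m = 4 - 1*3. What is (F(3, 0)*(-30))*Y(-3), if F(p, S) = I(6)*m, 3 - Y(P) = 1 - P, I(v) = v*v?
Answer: 1080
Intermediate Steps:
I(v) = v²
Y(P) = 2 + P (Y(P) = 3 - (1 - P) = 3 + (-1 + P) = 2 + P)
m = 1 (m = 4 - 3 = 1)
F(p, S) = 36 (F(p, S) = 6²*1 = 36*1 = 36)
(F(3, 0)*(-30))*Y(-3) = (36*(-30))*(2 - 3) = -1080*(-1) = 1080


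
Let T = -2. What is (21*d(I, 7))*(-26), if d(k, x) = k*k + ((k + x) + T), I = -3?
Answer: -6006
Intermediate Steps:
d(k, x) = -2 + k + x + k**2 (d(k, x) = k*k + ((k + x) - 2) = k**2 + (-2 + k + x) = -2 + k + x + k**2)
(21*d(I, 7))*(-26) = (21*(-2 - 3 + 7 + (-3)**2))*(-26) = (21*(-2 - 3 + 7 + 9))*(-26) = (21*11)*(-26) = 231*(-26) = -6006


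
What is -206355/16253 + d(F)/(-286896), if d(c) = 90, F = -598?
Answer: -9867314475/777153448 ≈ -12.697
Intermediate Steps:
-206355/16253 + d(F)/(-286896) = -206355/16253 + 90/(-286896) = -206355*1/16253 + 90*(-1/286896) = -206355/16253 - 15/47816 = -9867314475/777153448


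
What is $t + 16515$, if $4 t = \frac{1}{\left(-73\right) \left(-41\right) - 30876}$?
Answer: $\frac{1841950979}{111532} \approx 16515.0$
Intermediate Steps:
$t = - \frac{1}{111532}$ ($t = \frac{1}{4 \left(\left(-73\right) \left(-41\right) - 30876\right)} = \frac{1}{4 \left(2993 - 30876\right)} = \frac{1}{4 \left(-27883\right)} = \frac{1}{4} \left(- \frac{1}{27883}\right) = - \frac{1}{111532} \approx -8.966 \cdot 10^{-6}$)
$t + 16515 = - \frac{1}{111532} + 16515 = \frac{1841950979}{111532}$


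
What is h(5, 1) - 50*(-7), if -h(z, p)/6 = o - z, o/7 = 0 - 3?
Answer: 506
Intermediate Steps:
o = -21 (o = 7*(0 - 3) = 7*(-3) = -21)
h(z, p) = 126 + 6*z (h(z, p) = -6*(-21 - z) = 126 + 6*z)
h(5, 1) - 50*(-7) = (126 + 6*5) - 50*(-7) = (126 + 30) + 350 = 156 + 350 = 506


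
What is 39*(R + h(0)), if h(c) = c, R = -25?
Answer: -975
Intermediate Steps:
39*(R + h(0)) = 39*(-25 + 0) = 39*(-25) = -975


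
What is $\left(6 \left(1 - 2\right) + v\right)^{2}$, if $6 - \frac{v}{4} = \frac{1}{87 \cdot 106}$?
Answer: $\frac{6888336016}{21261321} \approx 323.98$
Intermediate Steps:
$v = \frac{110662}{4611}$ ($v = 24 - 4 \frac{1}{87 \cdot 106} = 24 - 4 \cdot \frac{1}{87} \cdot \frac{1}{106} = 24 - \frac{2}{4611} = \frac{110662}{4611} \approx 24.0$)
$\left(6 \left(1 - 2\right) + v\right)^{2} = \left(6 \left(1 - 2\right) + \frac{110662}{4611}\right)^{2} = \left(6 \left(-1\right) + \frac{110662}{4611}\right)^{2} = \left(-6 + \frac{110662}{4611}\right)^{2} = \left(\frac{82996}{4611}\right)^{2} = \frac{6888336016}{21261321}$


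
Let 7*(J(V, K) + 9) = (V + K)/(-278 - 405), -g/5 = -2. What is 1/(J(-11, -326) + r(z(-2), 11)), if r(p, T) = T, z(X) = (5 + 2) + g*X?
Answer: 4781/9899 ≈ 0.48298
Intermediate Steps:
g = 10 (g = -5*(-2) = 10)
z(X) = 7 + 10*X (z(X) = (5 + 2) + 10*X = 7 + 10*X)
J(V, K) = -9 - K/4781 - V/4781 (J(V, K) = -9 + ((V + K)/(-278 - 405))/7 = -9 + ((K + V)/(-683))/7 = -9 + ((K + V)*(-1/683))/7 = -9 + (-K/683 - V/683)/7 = -9 + (-K/4781 - V/4781) = -9 - K/4781 - V/4781)
1/(J(-11, -326) + r(z(-2), 11)) = 1/((-9 - 1/4781*(-326) - 1/4781*(-11)) + 11) = 1/((-9 + 326/4781 + 11/4781) + 11) = 1/(-42692/4781 + 11) = 1/(9899/4781) = 4781/9899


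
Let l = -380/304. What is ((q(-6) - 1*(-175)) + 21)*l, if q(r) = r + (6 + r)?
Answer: -475/2 ≈ -237.50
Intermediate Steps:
l = -5/4 (l = -380*1/304 = -5/4 ≈ -1.2500)
q(r) = 6 + 2*r
((q(-6) - 1*(-175)) + 21)*l = (((6 + 2*(-6)) - 1*(-175)) + 21)*(-5/4) = (((6 - 12) + 175) + 21)*(-5/4) = ((-6 + 175) + 21)*(-5/4) = (169 + 21)*(-5/4) = 190*(-5/4) = -475/2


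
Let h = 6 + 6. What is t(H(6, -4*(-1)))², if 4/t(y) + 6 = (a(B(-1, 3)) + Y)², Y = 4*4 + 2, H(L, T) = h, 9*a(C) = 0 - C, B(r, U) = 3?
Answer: 1296/7590025 ≈ 0.00017075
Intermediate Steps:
h = 12
a(C) = -C/9 (a(C) = (0 - C)/9 = (-C)/9 = -C/9)
H(L, T) = 12
Y = 18 (Y = 16 + 2 = 18)
t(y) = 36/2755 (t(y) = 4/(-6 + (-⅑*3 + 18)²) = 4/(-6 + (-⅓ + 18)²) = 4/(-6 + (53/3)²) = 4/(-6 + 2809/9) = 4/(2755/9) = 4*(9/2755) = 36/2755)
t(H(6, -4*(-1)))² = (36/2755)² = 1296/7590025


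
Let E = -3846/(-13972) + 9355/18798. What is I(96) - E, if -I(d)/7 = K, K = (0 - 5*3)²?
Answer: -51733739171/32830707 ≈ -1575.8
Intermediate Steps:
E = 25375646/32830707 (E = -3846*(-1/13972) + 9355*(1/18798) = 1923/6986 + 9355/18798 = 25375646/32830707 ≈ 0.77292)
K = 225 (K = (0 - 15)² = (-15)² = 225)
I(d) = -1575 (I(d) = -7*225 = -1575)
I(96) - E = -1575 - 1*25375646/32830707 = -1575 - 25375646/32830707 = -51733739171/32830707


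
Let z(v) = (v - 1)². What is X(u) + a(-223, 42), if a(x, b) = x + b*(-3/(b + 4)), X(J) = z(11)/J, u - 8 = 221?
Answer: -1186668/5267 ≈ -225.30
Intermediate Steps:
u = 229 (u = 8 + 221 = 229)
z(v) = (-1 + v)²
X(J) = 100/J (X(J) = (-1 + 11)²/J = 10²/J = 100/J)
a(x, b) = x - 3*b/(4 + b) (a(x, b) = x + b*(-3/(4 + b)) = x - 3*b/(4 + b))
X(u) + a(-223, 42) = 100/229 + (-3*42 + 4*(-223) + 42*(-223))/(4 + 42) = 100*(1/229) + (-126 - 892 - 9366)/46 = 100/229 + (1/46)*(-10384) = 100/229 - 5192/23 = -1186668/5267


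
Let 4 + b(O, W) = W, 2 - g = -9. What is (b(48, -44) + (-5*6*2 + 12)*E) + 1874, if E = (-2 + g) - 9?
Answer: 1826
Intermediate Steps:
g = 11 (g = 2 - 1*(-9) = 2 + 9 = 11)
b(O, W) = -4 + W
E = 0 (E = (-2 + 11) - 9 = 9 - 9 = 0)
(b(48, -44) + (-5*6*2 + 12)*E) + 1874 = ((-4 - 44) + (-5*6*2 + 12)*0) + 1874 = (-48 + (-30*2 + 12)*0) + 1874 = (-48 + (-60 + 12)*0) + 1874 = (-48 - 48*0) + 1874 = (-48 + 0) + 1874 = -48 + 1874 = 1826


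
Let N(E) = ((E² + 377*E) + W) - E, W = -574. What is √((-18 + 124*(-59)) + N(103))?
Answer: √41429 ≈ 203.54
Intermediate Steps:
N(E) = -574 + E² + 376*E (N(E) = ((E² + 377*E) - 574) - E = (-574 + E² + 377*E) - E = -574 + E² + 376*E)
√((-18 + 124*(-59)) + N(103)) = √((-18 + 124*(-59)) + (-574 + 103² + 376*103)) = √((-18 - 7316) + (-574 + 10609 + 38728)) = √(-7334 + 48763) = √41429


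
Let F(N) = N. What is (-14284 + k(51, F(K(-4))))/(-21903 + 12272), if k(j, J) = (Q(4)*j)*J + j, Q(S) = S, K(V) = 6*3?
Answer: 10561/9631 ≈ 1.0966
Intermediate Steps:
K(V) = 18
k(j, J) = j + 4*J*j (k(j, J) = (4*j)*J + j = 4*J*j + j = j + 4*J*j)
(-14284 + k(51, F(K(-4))))/(-21903 + 12272) = (-14284 + 51*(1 + 4*18))/(-21903 + 12272) = (-14284 + 51*(1 + 72))/(-9631) = (-14284 + 51*73)*(-1/9631) = (-14284 + 3723)*(-1/9631) = -10561*(-1/9631) = 10561/9631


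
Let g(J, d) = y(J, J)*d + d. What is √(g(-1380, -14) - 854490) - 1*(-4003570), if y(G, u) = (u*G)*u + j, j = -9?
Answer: 4003570 + 7*√750860278 ≈ 4.1954e+6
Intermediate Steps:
y(G, u) = -9 + G*u² (y(G, u) = (u*G)*u - 9 = (G*u)*u - 9 = G*u² - 9 = -9 + G*u²)
g(J, d) = d + d*(-9 + J³) (g(J, d) = (-9 + J*J²)*d + d = (-9 + J³)*d + d = d*(-9 + J³) + d = d + d*(-9 + J³))
√(g(-1380, -14) - 854490) - 1*(-4003570) = √(-14*(-8 + (-1380)³) - 854490) - 1*(-4003570) = √(-14*(-8 - 2628072000) - 854490) + 4003570 = √(-14*(-2628072008) - 854490) + 4003570 = √(36793008112 - 854490) + 4003570 = √36792153622 + 4003570 = 7*√750860278 + 4003570 = 4003570 + 7*√750860278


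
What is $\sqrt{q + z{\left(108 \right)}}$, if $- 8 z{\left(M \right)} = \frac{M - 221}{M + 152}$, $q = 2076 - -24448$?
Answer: $\frac{\sqrt{7172104290}}{520} \approx 162.86$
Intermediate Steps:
$q = 26524$ ($q = 2076 + 24448 = 26524$)
$z{\left(M \right)} = - \frac{-221 + M}{8 \left(152 + M\right)}$ ($z{\left(M \right)} = - \frac{\left(M - 221\right) \frac{1}{M + 152}}{8} = - \frac{\left(-221 + M\right) \frac{1}{152 + M}}{8} = - \frac{\frac{1}{152 + M} \left(-221 + M\right)}{8} = - \frac{-221 + M}{8 \left(152 + M\right)}$)
$\sqrt{q + z{\left(108 \right)}} = \sqrt{26524 + \frac{221 - 108}{8 \left(152 + 108\right)}} = \sqrt{26524 + \frac{221 - 108}{8 \cdot 260}} = \sqrt{26524 + \frac{1}{8} \cdot \frac{1}{260} \cdot 113} = \sqrt{26524 + \frac{113}{2080}} = \sqrt{\frac{55170033}{2080}} = \frac{\sqrt{7172104290}}{520}$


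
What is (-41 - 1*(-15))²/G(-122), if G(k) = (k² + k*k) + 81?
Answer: 676/29849 ≈ 0.022647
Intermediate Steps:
G(k) = 81 + 2*k² (G(k) = (k² + k²) + 81 = 2*k² + 81 = 81 + 2*k²)
(-41 - 1*(-15))²/G(-122) = (-41 - 1*(-15))²/(81 + 2*(-122)²) = (-41 + 15)²/(81 + 2*14884) = (-26)²/(81 + 29768) = 676/29849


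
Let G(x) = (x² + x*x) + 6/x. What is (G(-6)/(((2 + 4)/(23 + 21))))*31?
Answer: 48422/3 ≈ 16141.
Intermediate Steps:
G(x) = 2*x² + 6/x (G(x) = (x² + x²) + 6/x = 2*x² + 6/x)
(G(-6)/(((2 + 4)/(23 + 21))))*31 = ((2*(3 + (-6)³)/(-6))/(((2 + 4)/(23 + 21))))*31 = ((2*(-⅙)*(3 - 216))/((6/44)))*31 = ((2*(-⅙)*(-213))/((6*(1/44))))*31 = (71/(3/22))*31 = ((22/3)*71)*31 = (1562/3)*31 = 48422/3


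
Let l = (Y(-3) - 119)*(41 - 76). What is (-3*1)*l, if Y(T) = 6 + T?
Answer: -12180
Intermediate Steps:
l = 4060 (l = ((6 - 3) - 119)*(41 - 76) = (3 - 119)*(-35) = -116*(-35) = 4060)
(-3*1)*l = -3*1*4060 = -3*4060 = -12180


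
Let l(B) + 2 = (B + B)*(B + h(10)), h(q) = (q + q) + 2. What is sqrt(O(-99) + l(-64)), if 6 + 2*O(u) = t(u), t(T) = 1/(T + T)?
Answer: sqrt(23396065)/66 ≈ 73.287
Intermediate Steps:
t(T) = 1/(2*T)
h(q) = 2 + 2*q (h(q) = 2*q + 2 = 2 + 2*q)
O(u) = -3 + 1/(4*u) (O(u) = -3 + (1/(2*u))/2 = -3 + 1/(4*u))
l(B) = -2 + 2*B*(22 + B) (l(B) = -2 + (B + B)*(B + (2 + 2*10)) = -2 + (2*B)*(B + (2 + 20)) = -2 + (2*B)*(B + 22) = -2 + (2*B)*(22 + B) = -2 + 2*B*(22 + B))
sqrt(O(-99) + l(-64)) = sqrt((-3 + (1/4)/(-99)) + (-2 + 2*(-64)**2 + 44*(-64))) = sqrt((-3 + (1/4)*(-1/99)) + (-2 + 2*4096 - 2816)) = sqrt((-3 - 1/396) + (-2 + 8192 - 2816)) = sqrt(-1189/396 + 5374) = sqrt(2126915/396) = sqrt(23396065)/66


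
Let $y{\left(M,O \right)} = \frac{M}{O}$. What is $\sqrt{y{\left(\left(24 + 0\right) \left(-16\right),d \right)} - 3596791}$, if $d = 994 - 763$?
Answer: $\frac{17 i \sqrt{73790255}}{77} \approx 1896.5 i$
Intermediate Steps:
$d = 231$
$\sqrt{y{\left(\left(24 + 0\right) \left(-16\right),d \right)} - 3596791} = \sqrt{\frac{\left(24 + 0\right) \left(-16\right)}{231} - 3596791} = \sqrt{24 \left(-16\right) \frac{1}{231} - 3596791} = \sqrt{\left(-384\right) \frac{1}{231} - 3596791} = \sqrt{- \frac{128}{77} - 3596791} = \sqrt{- \frac{276953035}{77}} = \frac{17 i \sqrt{73790255}}{77}$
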